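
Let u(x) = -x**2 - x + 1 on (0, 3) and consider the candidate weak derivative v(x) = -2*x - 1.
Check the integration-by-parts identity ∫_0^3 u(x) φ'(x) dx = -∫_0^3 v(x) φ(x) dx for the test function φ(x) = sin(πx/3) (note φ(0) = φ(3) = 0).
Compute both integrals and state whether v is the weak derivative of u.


LHS = 24/π, RHS = 24/π. Yes, v = u' weakly.

u(x) = -x**2 - x + 1, classical derivative u'(x) = -2*x - 1.
φ(x) = sin(πx/3), so φ'(x) = π*cos(π*x/3)/3.
Note φ(0) = φ(3) = 0, so the boundary term u·φ vanishes.
LHS = ∫_0^3 u(x) φ'(x) dx = ∫_0^3 (-π*x^2*cos(π*x/3)/3 - π*x*cos(π*x/3)/3 + π*cos(π*x/3)/3) dx. Term by term:
  ∫_0^3 π*cos(π*x/3)/3 dx = 0;  ∫_0^3 -π*x*cos(π*x/3)/3 dx = 6/π;  ∫_0^3 -π*x^2*cos(π*x/3)/3 dx = 18/π.
Sum: 0 + 6/π + 18/π = 24/π.
So LHS = 24/π.
∫_0^3 v(x) φ(x) dx = ∫_0^3 (-2*x*sin(π*x/3) - sin(π*x/3)) dx. Term by term:
  ∫_0^3 -sin(π*x/3) dx = -6/π;  ∫_0^3 -2*x*sin(π*x/3) dx = -18/π.
Sum: -6/π − 18/π = -24/π.
So RHS = -∫_0^3 v(x) φ(x) dx = 24/π.
LHS = RHS, so the identity holds for this test φ.
Moreover u is smooth here and v(x) = u'(x) = -2*x - 1 pointwise, so the identity holds for every test function. Hence v is the weak derivative of u.


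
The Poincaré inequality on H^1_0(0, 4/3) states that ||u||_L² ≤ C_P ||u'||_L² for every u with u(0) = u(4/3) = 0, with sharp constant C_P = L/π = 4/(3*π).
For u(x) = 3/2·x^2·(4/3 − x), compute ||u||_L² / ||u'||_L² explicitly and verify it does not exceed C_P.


||u||_L² / ||u'||_L² = 2*sqrt(14)/21 < C_P = 4/(3*π).

u(x) = 3/2·x^2·(4/3 − x), so u'(x) = x*(8 - 9*x)/2.
u(x) = 3/2·x^2·(4/3 − x) vanishes at x = 0 and x = 4/3, so u ∈ H^1_0(0, 4/3). Differentiate via the product rule and integrate the resulting polynomials term by term.
  ∫_0^4/3 u² dx = ∫_0^4/3 (9*x^6/4 - 6*x^5 + 4*x^4) dx. Term by term:
    ∫_0^4/3 9*x^6/4 dx = 4096/1701;  ∫_0^4/3 -6*x^5 dx = -4096/729;  ∫_0^4/3 4*x^4 dx = 4096/1215.
  Sum: 4096/1701 − 4096/729 + 4096/1215 = 4096/25515.
  ∫_0^4/3 (u')² dx = ∫_0^4/3 (81*x^4/4 - 36*x^3 + 16*x^2) dx. Term by term:
    ∫_0^4/3 81*x^4/4 dx = 256/15;  ∫_0^4/3 -36*x^3 dx = -256/9;  ∫_0^4/3 16*x^2 dx = 1024/81.
  Sum: 256/15 − 256/9 + 1024/81 = 512/405.
∫_0^4/3 u² dx = 4096/25515, so ||u||_L² = 64*sqrt(35)/945.
∫_0^4/3 (u')² dx = 512/405, so ||u'||_L² = 16*sqrt(10)/45.
Ratio ||u||_L² / ||u'||_L² = 2*sqrt(14)/21.
Sharp Poincaré constant on H^1_0(0, 4/3) is C_P = L/π = 4/(3*π), achieved by sin(3*π/4·x).
A polynomial bump cannot attain the sharp Poincaré constant (only the first sine eigenfunction does), so the ratio is strictly less than C_P, consistent with ||u||_L² ≤ C_P ||u'||_L².


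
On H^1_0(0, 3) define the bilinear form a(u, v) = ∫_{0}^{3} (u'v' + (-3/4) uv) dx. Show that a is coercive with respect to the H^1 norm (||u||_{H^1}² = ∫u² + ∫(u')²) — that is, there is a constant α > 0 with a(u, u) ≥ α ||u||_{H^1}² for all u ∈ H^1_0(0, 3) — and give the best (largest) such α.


α = (-27/4 + π^2)/(9 + π^2)

Coercivity of a(·,·) on H^1_0(0, 3) means a(u, u) ≥ α ||u||_{H^1}² for every u ∈ H^1_0.
The interval has length L = 3, and Poincaré/coercivity depend only on L. Here a(u, u) = ∫(u')² + (-3/4)·∫u².
Here c = -3/4 < 0 with |c| < (π/L)² = π^2/9, so coercivity still holds. The condition a(u,u) ≥ α||u||_{H^1}² reads (1−α)∫(u')² ≥ (α−c)∫u². Any admissible α is ≤ 1 (rapidly oscillating u have ∫u²/∫(u')² → 0), and α = 1 would force 0 ≥ (1−c)∫u², impossible since c < 1; so 1−α > 0. By the sharp Poincaré inequality on H^1_0 of an interval of length L, ∫(u')² ≥ (π/L)²∫u² with equality for the first sine mode sin(π(x−x₀)/L) (x₀ the left endpoint), so the inequality holds for all u iff (1−α)(π/L)² ≥ α − c, i.e. α ≤ ((π/L)² + c)/((π/L)² + 1) = (1 + c(L/π)²)/(1 + (L/π)²). (Direct route, valid since c ≤ 0: Poincaré gives c∫u² ≥ c(L/π)²∫(u')², so a(u,u) ≥ (1 + c(L/π)²)∫(u')², while ||u||_{H^1}² ≤ (1 + (L/π)²)∫(u')²; dividing yields the same α.) With (π/L)² = π^2/9 and c = -3/4, the largest admissible constant is α = ((π/L)² + c)/((π/L)² + 1).
Simplifying, α = (-27/4 + π^2)/(9 + π^2).


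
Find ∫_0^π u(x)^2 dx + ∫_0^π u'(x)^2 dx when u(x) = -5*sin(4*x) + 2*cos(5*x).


||u||_{H^1(0,π)}^2 = 4160/9 + 529*π/2

u'(x) = -10*sin(5*x) - 20*cos(4*x).
Expand u² and (u')² and integrate term by term on (0, π), using: for integers n ≥ 1, ∫_0^π sin²(nx) dx = ∫_0^π cos²(nx) dx = π/2; for n ≠ n', ∫_0^π sin(nx)sin(n'x) dx = ∫_0^π cos(nx)cos(n'x) dx = 0; and by product-to-sum, ∫_0^π sin(nx)cos(n'x) dx = ½∫_0^π [sin((n+n')x) + sin((n−n')x)] dx, which is 0 when n+n' is even and 2n/(n²−n'²) when n+n' is odd (it need not vanish on (0, π)).
  u² squared terms: (-5)²·∫sin(4x)² dx = 25·π/2 = 25*π/2;  (2)²·∫cos(5x)² dx = 4·π/2 = 2*π.
  u² cross terms: 2·(-5)·(2)·∫sin(4x)·cos(5x) dx = -20·(-8/9) = 160/9.
  So ∫_0^π u² dx = 25*π/2 + 2*π + 160/9 = 160/9 + 29*π/2.
  (u')² squared terms: (-20)²·∫cos(4x)² dx = 400·π/2 = 200*π;  (-10)²·∫sin(5x)² dx = 100·π/2 = 50*π.
  (u')² cross terms: 2·(-20)·(-10)·∫cos(4x)·sin(5x) dx = 400·(10/9) = 4000/9.
  So ∫_0^π (u')² dx = 200*π + 50*π + 4000/9 = 4000/9 + 250*π.
||u||_{H^1}^2 = (160/9 + 29*π/2) + (4000/9 + 250*π) = 4160/9 + 529*π/2.


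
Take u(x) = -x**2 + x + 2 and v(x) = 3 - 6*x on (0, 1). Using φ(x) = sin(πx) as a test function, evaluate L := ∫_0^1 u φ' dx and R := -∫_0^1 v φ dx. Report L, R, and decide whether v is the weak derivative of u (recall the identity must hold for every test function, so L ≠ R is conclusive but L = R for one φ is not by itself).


LHS = 0, RHS = 0. No, v is not the weak derivative of u.

u(x) = -x**2 + x + 2, classical derivative u'(x) = 1 - 2*x.
φ(x) = sin(πx), so φ'(x) = π*cos(π*x).
Note φ(0) = φ(1) = 0, so the boundary term u·φ vanishes.
LHS = ∫_0^1 u(x) φ'(x) dx = ∫_0^1 (-π*x^2*cos(π*x) + π*x*cos(π*x) + 2*π*cos(π*x)) dx. Term by term:
  ∫_0^1 2*π*cos(π*x) dx = 0;  ∫_0^1 π*x*cos(π*x) dx = -2/π;  ∫_0^1 -π*x^2*cos(π*x) dx = 2/π.
Sum: 0 − 2/π + 2/π = 0.
So LHS = 0.
∫_0^1 v(x) φ(x) dx = ∫_0^1 (-6*x*sin(π*x) + 3*sin(π*x)) dx. Term by term:
  ∫_0^1 3*sin(π*x) dx = 6/π;  ∫_0^1 -6*x*sin(π*x) dx = -6/π.
Sum: 6/π − 6/π = 0.
So RHS = -∫_0^1 v(x) φ(x) dx = 0.
LHS = RHS, so the identity holds for this particular φ. But this is necessary, not sufficient: a weak derivative must satisfy the identity for EVERY test function in C_c^∞(0, 1).
Here u is smooth, so its weak derivative equals its classical derivative u'(x) = 1 - 2*x. Since v(x) = 3 - 6*x ≠ u'(x), v is NOT the weak derivative of u — the agreement for this single φ is a coincidence (the difference v − u' happens to be L²-orthogonal to this φ).


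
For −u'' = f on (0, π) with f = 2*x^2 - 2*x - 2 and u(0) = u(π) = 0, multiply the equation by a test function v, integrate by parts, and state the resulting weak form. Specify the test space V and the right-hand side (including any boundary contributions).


V = H^1_0(0, π) (so v(0) = v(π) = 0); weak form: ∫_0^π u'v' dx = ∫_0^π (2*x^2 - 2*x - 2) v dx for all v ∈ V.

Multiply both sides by a test function v and integrate from 0 to π:
  ∫_0^π −u''(x) v(x) dx = ∫_0^π f(x) v(x) dx.
Integrate the LHS by parts once:
  ∫_0^π −u'' v dx = −[u'(x) v(x)]_0^π + ∫_0^π u'(x) v'(x) dx.
Thus ∫_0^π u'(x) v'(x) dx = ∫_0^π f(x) v(x) dx + [u'(x) v(x)]_0^π.
Choose V so that boundary terms are either known or forced to vanish.
u is Dirichlet: u(0) = u(π) = 0. Let V = H^1_0(0, π); then v(0) = v(π) = 0, and [u' v]_0^π = 0.
Weak formulation: find u (satisfying any essential BC) such that ∫_0^π u'(x) v'(x) dx = ∫_0^π f v dx for all v ∈ V.
Substituting f(x) = 2*x^2 - 2*x - 2, the right-hand side is ∫_0^π (2*x^2 - 2*x - 2) v dx.


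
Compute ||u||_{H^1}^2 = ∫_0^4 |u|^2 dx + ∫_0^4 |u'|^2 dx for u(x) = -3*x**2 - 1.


||u||_{H^1}^2 = 13716/5

The H^1 norm (squared) on an interval (0, L) is
  ||u||_{H^1}^2 = ∫_0^L u(x)^2 dx + ∫_0^L u'(x)^2 dx.
Compute u'(x) = -6*x.
Then u(x)^2 = 9*x**4 + 6*x**2 + 1 and u'(x)^2 = 36*x**2.
Integrate each monomial from 0 to 4 using ∫_0^4 c·x^n dx = c·4^(n+1)/(n+1):
  ∫_0^4 u(x)^2 dx = ∫_0^4 (9*x^4 + 6*x^2 + 1) dx. Term by term:
    ∫_0^4 9*x^4 dx = 9216/5;  ∫_0^4 6*x^2 dx = 128;  ∫_0^4 1 dx = 4.
  Sum: 9216/5 + 128 + 4 = 9876/5.
  ∫_0^4 u'(x)^2 dx = ∫_0^4 (36*x^2) dx. Term by term:
    ∫_0^4 36*x^2 dx = 768.
Adding: ||u||_{H^1}^2 = 9876/5 + 768 = 13716/5.


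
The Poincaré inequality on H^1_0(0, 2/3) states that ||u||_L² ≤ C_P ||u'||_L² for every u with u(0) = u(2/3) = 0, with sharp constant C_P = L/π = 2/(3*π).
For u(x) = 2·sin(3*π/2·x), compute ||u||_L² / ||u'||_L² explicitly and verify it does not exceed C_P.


||u||_L² / ||u'||_L² = 2/(3*π) = C_P.

u(x) = 2·sin(3*π/2·x), so u'(x) = 3*π*cos(3*π*x/2).
Writing u(x) = A·sin(kπx/L) with A = 2 and k = 1, use ∫_0^L sin²(kπx/L) dx = L/2 and ∫_0^L cos²(kπx/L) dx = L/2.
u² = 4·sin²(3*π/2·x) and (u')² = 9*π^2·cos²(3*π/2·x), and each of sin², cos² integrates to L/2 = 1/3 over (0, 2/3).
∫_0^2/3 u² dx = 4/3, so ||u||_L² = 2*sqrt(3)/3.
∫_0^2/3 (u')² dx = 3*π^2, so ||u'||_L² = sqrt(3)*π.
Ratio ||u||_L² / ||u'||_L² = 2/(3*π).
Sharp Poincaré constant on H^1_0(0, 2/3) is C_P = L/π = 2/(3*π), achieved by sin(3*π/2·x).
This is the k = 1 eigenfunction (up to amplitude), so the ratio equals the sharp Poincaré constant exactly.


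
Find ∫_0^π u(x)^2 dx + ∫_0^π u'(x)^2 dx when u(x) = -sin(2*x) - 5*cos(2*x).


||u||_{H^1(0,π)}^2 = 65*π

u'(x) = 10*sin(2*x) - 2*cos(2*x).
Expand u² and (u')² and integrate term by term on (0, π), using: for integers n ≥ 1, ∫_0^π sin²(nx) dx = ∫_0^π cos²(nx) dx = π/2; for n ≠ n', ∫_0^π sin(nx)sin(n'x) dx = ∫_0^π cos(nx)cos(n'x) dx = 0; and by product-to-sum, ∫_0^π sin(nx)cos(n'x) dx = ½∫_0^π [sin((n+n')x) + sin((n−n')x)] dx, which is 0 when n+n' is even and 2n/(n²−n'²) when n+n' is odd (it need not vanish on (0, π)).
  u² squared terms: (-1)²·∫sin(2x)² dx = 1·π/2 = π/2;  (-5)²·∫cos(2x)² dx = 25·π/2 = 25*π/2.
  u² cross terms: 2·(-1)·(-5)·∫sin(2x)·cos(2x) dx = 10·(0) = 0.
  So ∫_0^π u² dx = π/2 + 25*π/2 + 0 = 13*π.
  (u')² squared terms: (-2)²·∫cos(2x)² dx = 4·π/2 = 2*π;  (10)²·∫sin(2x)² dx = 100·π/2 = 50*π.
  (u')² cross terms: 2·(-2)·(10)·∫cos(2x)·sin(2x) dx = -40·(0) = 0.
  So ∫_0^π (u')² dx = 2*π + 50*π + 0 = 52*π.
||u||_{H^1}^2 = (13*π) + (52*π) = 65*π.


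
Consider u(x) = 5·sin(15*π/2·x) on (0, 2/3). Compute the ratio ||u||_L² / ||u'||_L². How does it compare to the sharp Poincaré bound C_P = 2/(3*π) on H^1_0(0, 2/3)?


||u||_L² / ||u'||_L² = 2/(15*π) < C_P = 2/(3*π).

u(x) = 5·sin(15*π/2·x), so u'(x) = 75*π*cos(15*π*x/2)/2.
Writing u(x) = A·sin(kπx/L) with A = 5 and k = 5, use ∫_0^L sin²(kπx/L) dx = L/2 and ∫_0^L cos²(kπx/L) dx = L/2.
u² = 25·sin²(15*π/2·x) and (u')² = 5625*π^2/4·cos²(15*π/2·x), and each of sin², cos² integrates to L/2 = 1/3 over (0, 2/3).
∫_0^2/3 u² dx = 25/3, so ||u||_L² = 5*sqrt(3)/3.
∫_0^2/3 (u')² dx = 1875*π^2/4, so ||u'||_L² = 25*sqrt(3)*π/2.
Ratio ||u||_L² / ||u'||_L² = 2/(15*π).
Sharp Poincaré constant on H^1_0(0, 2/3) is C_P = L/π = 2/(3*π), achieved by sin(3*π/2·x).
This is the k = 5 harmonic; the ratio L/(kπ) is strictly less than C_P = L/π, consistent with the sharp inequality ||u||_L² ≤ C_P ||u'||_L².


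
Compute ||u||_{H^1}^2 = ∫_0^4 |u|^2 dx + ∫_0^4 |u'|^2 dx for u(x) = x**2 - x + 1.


||u||_{H^1}^2 = 2792/15

The H^1 norm (squared) on an interval (0, L) is
  ||u||_{H^1}^2 = ∫_0^L u(x)^2 dx + ∫_0^L u'(x)^2 dx.
Compute u'(x) = 2*x - 1.
Then u(x)^2 = x**4 - 2*x**3 + 3*x**2 - 2*x + 1 and u'(x)^2 = 4*x**2 - 4*x + 1.
Integrate each monomial from 0 to 4 using ∫_0^4 c·x^n dx = c·4^(n+1)/(n+1):
  ∫_0^4 u(x)^2 dx = ∫_0^4 (x^4 - 2*x^3 + 3*x^2 - 2*x + 1) dx. Term by term:
    ∫_0^4 x^4 dx = 1024/5;  ∫_0^4 -2*x^3 dx = -128;  ∫_0^4 3*x^2 dx = 64;
    ∫_0^4 -2*x dx = -16;  ∫_0^4 1 dx = 4.
  Sum: 1024/5 − 128 + 64 − 16 + 4 = 644/5.
  ∫_0^4 u'(x)^2 dx = ∫_0^4 (4*x^2 - 4*x + 1) dx. Term by term:
    ∫_0^4 4*x^2 dx = 256/3;  ∫_0^4 -4*x dx = -32;  ∫_0^4 1 dx = 4.
  Sum: 256/3 − 32 + 4 = 172/3.
Adding: ||u||_{H^1}^2 = 644/5 + 172/3 = 2792/15.


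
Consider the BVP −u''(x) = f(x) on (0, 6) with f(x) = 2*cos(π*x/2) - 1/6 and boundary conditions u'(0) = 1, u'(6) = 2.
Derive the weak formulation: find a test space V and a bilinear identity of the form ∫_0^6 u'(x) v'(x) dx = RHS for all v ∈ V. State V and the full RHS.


V = H^1(0, 6) (v unrestricted at boundary; u is determined up to an additive constant); weak form: ∫_0^6 u'v' dx = ∫_0^6 (2*cos(π*x/2) - 1/6) v dx + 2·v(6) − v(0) for all v ∈ V.

Multiply both sides by a test function v and integrate from 0 to 6:
  ∫_0^6 −u''(x) v(x) dx = ∫_0^6 f(x) v(x) dx.
Integrate the LHS by parts once:
  ∫_0^6 −u'' v dx = −[u'(x) v(x)]_0^6 + ∫_0^6 u'(x) v'(x) dx.
Thus ∫_0^6 u'(x) v'(x) dx = ∫_0^6 f(x) v(x) dx + [u'(x) v(x)]_0^6.
Choose V so that boundary terms are either known or forced to vanish.
u has inhomogeneous Neumann u'(0) = 1, u'(6) = 2. [u' v]_0^6 = (2)·v(6) − (1)·v(0) = 2·v(6) − v(0). Take V = H^1(0, 6); boundary term becomes part of RHS.
Weak formulation: find u (satisfying any essential BC) such that ∫_0^6 u'(x) v'(x) dx = ∫_0^6 f v dx + 2·v(6) − v(0) for all v ∈ V (Neumann data are natural BCs: they enter the RHS as boundary terms).
Substituting f(x) = 2*cos(π*x/2) - 1/6, the right-hand side is ∫_0^6 (2*cos(π*x/2) - 1/6) v dx + 2·v(6) − v(0).
Compatibility check (pure Neumann): taking v ≡ 1 ∈ V gives 0 = ∫_0^6 f dx + (2) − (1), i.e. ∫_0^6 f dx must equal u'(0) − u'(6) = -1. Indeed ∫_0^6 (2*cos(π*x/2) - 1/6) dx = -1, so the data are compatible. The solution is then unique only up to an additive constant (fix it e.g. by requiring ∫_0^6 u dx = 0).


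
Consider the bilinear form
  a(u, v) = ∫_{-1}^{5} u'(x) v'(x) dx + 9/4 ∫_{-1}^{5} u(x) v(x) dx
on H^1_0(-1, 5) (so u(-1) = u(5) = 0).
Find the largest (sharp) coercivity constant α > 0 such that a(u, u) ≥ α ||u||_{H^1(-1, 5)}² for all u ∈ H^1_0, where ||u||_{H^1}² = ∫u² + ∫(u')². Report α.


α = 1

Coercivity of a(·,·) on H^1_0(-1, 5) means a(u, u) ≥ α ||u||_{H^1}² for every u ∈ H^1_0.
The interval has length L = 6, and Poincaré/coercivity depend only on L. Here a(u, u) = ∫(u')² + (9/4)·∫u².
Here c = 9/4 ≥ 1, so a(u,u) = ∫(u')² + c∫u² ≥ ∫(u')² + ∫u² = ||u||_{H^1}², i.e. α = 1 works. No larger α is possible: a(u,u) ≥ α||u||_{H^1}² means (1−α)∫(u')² ≥ (α−c)∫u², and for the modes u_n = sin(nπ(x−x₀)/L) (x₀ the left endpoint) one has ∫u_n²/∫(u_n')² = (L/(nπ))² → 0, so a(u_n,u_n)/||u_n||_{H^1}² → 1. Hence the optimal constant is α = 1.
Therefore α = 1.


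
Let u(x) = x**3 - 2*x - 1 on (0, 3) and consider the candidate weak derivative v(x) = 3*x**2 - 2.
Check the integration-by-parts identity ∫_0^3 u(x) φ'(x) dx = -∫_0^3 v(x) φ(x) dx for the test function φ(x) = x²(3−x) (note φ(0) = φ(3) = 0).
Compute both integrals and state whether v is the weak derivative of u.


LHS = -297/5, RHS = -297/5. Yes, v = u' weakly.

u(x) = x**3 - 2*x - 1, classical derivative u'(x) = 3*x**2 - 2.
φ(x) = x²(3−x), so φ'(x) = 3*x*(2 - x).
Note φ(0) = φ(3) = 0, so the boundary term u·φ vanishes.
LHS = ∫_0^3 u(x) φ'(x) dx = ∫_0^3 (-3*x^5 + 6*x^4 + 6*x^3 - 9*x^2 - 6*x) dx. Term by term:
  ∫_0^3 -3*x^5 dx = -729/2;  ∫_0^3 6*x^4 dx = 1458/5;  ∫_0^3 6*x^3 dx = 243/2;
  ∫_0^3 -9*x^2 dx = -81;  ∫_0^3 -6*x dx = -27.
Sum: -729/2 + 1458/5 + 243/2 − 81 − 27 = -297/5.
So LHS = -297/5.
∫_0^3 v(x) φ(x) dx = ∫_0^3 (-3*x^5 + 9*x^4 + 2*x^3 - 6*x^2) dx. Term by term:
  ∫_0^3 -3*x^5 dx = -729/2;  ∫_0^3 9*x^4 dx = 2187/5;  ∫_0^3 2*x^3 dx = 81/2;
  ∫_0^3 -6*x^2 dx = -54.
Sum: -729/2 + 2187/5 + 81/2 − 54 = 297/5.
So RHS = -∫_0^3 v(x) φ(x) dx = -297/5.
LHS = RHS, so the identity holds for this test φ.
Moreover u is smooth here and v(x) = u'(x) = 3*x**2 - 2 pointwise, so the identity holds for every test function. Hence v is the weak derivative of u.


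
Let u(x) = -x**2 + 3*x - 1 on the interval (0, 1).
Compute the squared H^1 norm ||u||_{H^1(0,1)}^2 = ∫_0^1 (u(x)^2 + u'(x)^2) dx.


||u||_{H^1}^2 = 47/10

The H^1 norm (squared) on an interval (0, L) is
  ||u||_{H^1}^2 = ∫_0^L u(x)^2 dx + ∫_0^L u'(x)^2 dx.
Compute u'(x) = 3 - 2*x.
Then u(x)^2 = x**4 - 6*x**3 + 11*x**2 - 6*x + 1 and u'(x)^2 = 4*x**2 - 12*x + 9.
Integrate each monomial from 0 to 1 using ∫_0^1 c·x^n dx = c·1^(n+1)/(n+1):
  ∫_0^1 u(x)^2 dx = ∫_0^1 (x^4 - 6*x^3 + 11*x^2 - 6*x + 1) dx. Term by term:
    ∫_0^1 x^4 dx = 1/5;  ∫_0^1 -6*x^3 dx = -3/2;  ∫_0^1 11*x^2 dx = 11/3;
    ∫_0^1 -6*x dx = -3;  ∫_0^1 1 dx = 1.
  Sum: 1/5 − 3/2 + 11/3 − 3 + 1 = 11/30.
  ∫_0^1 u'(x)^2 dx = ∫_0^1 (4*x^2 - 12*x + 9) dx. Term by term:
    ∫_0^1 4*x^2 dx = 4/3;  ∫_0^1 -12*x dx = -6;  ∫_0^1 9 dx = 9.
  Sum: 4/3 − 6 + 9 = 13/3.
Adding: ||u||_{H^1}^2 = 11/30 + 13/3 = 47/10.


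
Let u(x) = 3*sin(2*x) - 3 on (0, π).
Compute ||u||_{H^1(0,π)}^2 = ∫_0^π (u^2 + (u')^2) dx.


||u||_{H^1(0,π)}^2 = 63*π/2

u'(x) = 6*cos(2*x).
Expand u² and (u')² and integrate term by term on (0, π), using: for integers n ≥ 1, ∫_0^π sin²(nx) dx = ∫_0^π cos²(nx) dx = π/2; for n ≠ n', ∫_0^π sin(nx)sin(n'x) dx = ∫_0^π cos(nx)cos(n'x) dx = 0; and by product-to-sum, ∫_0^π sin(nx)cos(n'x) dx = ½∫_0^π [sin((n+n')x) + sin((n−n')x)] dx, which is 0 when n+n' is even and 2n/(n²−n'²) when n+n' is odd (it need not vanish on (0, π)). For the constant mode: ∫_0^π 1 dx = π, ∫_0^π cos(nx) dx = 0, ∫_0^π sin(nx) dx = (1−(−1)^n)/n.
  u² squared terms: (-3)²·∫1 dx = 9·π = 9*π;  (3)²·∫sin(2x)² dx = 9·π/2 = 9*π/2.
  u² cross terms: 2·(-3)·(3)·∫1·sin(2x) dx = -18·(0) = 0.
  So ∫_0^π u² dx = 9*π + 9*π/2 + 0 = 27*π/2.
  (u')² squared terms: (6)²·∫cos(2x)² dx = 36·π/2 = 18*π.
  So ∫_0^π (u')² dx = 18*π.
||u||_{H^1}^2 = (27*π/2) + (18*π) = 63*π/2.


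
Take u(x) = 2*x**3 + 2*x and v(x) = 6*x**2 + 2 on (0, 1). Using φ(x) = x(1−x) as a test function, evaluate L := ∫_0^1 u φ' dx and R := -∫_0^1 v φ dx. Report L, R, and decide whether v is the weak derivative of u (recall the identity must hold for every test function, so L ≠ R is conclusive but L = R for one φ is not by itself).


LHS = -19/30, RHS = -19/30. Yes, v = u' weakly.

u(x) = 2*x**3 + 2*x, classical derivative u'(x) = 6*x**2 + 2.
φ(x) = x(1−x), so φ'(x) = 1 - 2*x.
Note φ(0) = φ(1) = 0, so the boundary term u·φ vanishes.
LHS = ∫_0^1 u(x) φ'(x) dx = ∫_0^1 (-4*x^4 + 2*x^3 - 4*x^2 + 2*x) dx. Term by term:
  ∫_0^1 -4*x^4 dx = -4/5;  ∫_0^1 2*x^3 dx = 1/2;  ∫_0^1 -4*x^2 dx = -4/3;
  ∫_0^1 2*x dx = 1.
Sum: -4/5 + 1/2 − 4/3 + 1 = -19/30.
So LHS = -19/30.
∫_0^1 v(x) φ(x) dx = ∫_0^1 (-6*x^4 + 6*x^3 - 2*x^2 + 2*x) dx. Term by term:
  ∫_0^1 -6*x^4 dx = -6/5;  ∫_0^1 6*x^3 dx = 3/2;  ∫_0^1 -2*x^2 dx = -2/3;
  ∫_0^1 2*x dx = 1.
Sum: -6/5 + 3/2 − 2/3 + 1 = 19/30.
So RHS = -∫_0^1 v(x) φ(x) dx = -19/30.
LHS = RHS, so the identity holds for this test φ.
Moreover u is smooth here and v(x) = u'(x) = 6*x**2 + 2 pointwise, so the identity holds for every test function. Hence v is the weak derivative of u.


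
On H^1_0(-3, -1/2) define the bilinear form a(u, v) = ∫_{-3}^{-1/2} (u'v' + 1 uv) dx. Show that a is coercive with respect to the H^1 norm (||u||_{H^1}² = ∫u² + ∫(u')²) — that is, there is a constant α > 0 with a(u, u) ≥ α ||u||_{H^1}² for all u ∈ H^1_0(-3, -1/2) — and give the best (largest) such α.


α = 1

Coercivity of a(·,·) on H^1_0(-3, -1/2) means a(u, u) ≥ α ||u||_{H^1}² for every u ∈ H^1_0.
The interval has length L = 5/2, and Poincaré/coercivity depend only on L. Here a(u, u) = ∫(u')² + (1)·∫u².
Here c = 1 ≥ 1, so a(u,u) = ∫(u')² + c∫u² ≥ ∫(u')² + ∫u² = ||u||_{H^1}², i.e. α = 1 works. No larger α is possible: a(u,u) ≥ α||u||_{H^1}² means (1−α)∫(u')² ≥ (α−c)∫u², and for the modes u_n = sin(nπ(x−x₀)/L) (x₀ the left endpoint) one has ∫u_n²/∫(u_n')² = (L/(nπ))² → 0, so a(u_n,u_n)/||u_n||_{H^1}² → 1. Hence the optimal constant is α = 1.
Therefore α = 1.


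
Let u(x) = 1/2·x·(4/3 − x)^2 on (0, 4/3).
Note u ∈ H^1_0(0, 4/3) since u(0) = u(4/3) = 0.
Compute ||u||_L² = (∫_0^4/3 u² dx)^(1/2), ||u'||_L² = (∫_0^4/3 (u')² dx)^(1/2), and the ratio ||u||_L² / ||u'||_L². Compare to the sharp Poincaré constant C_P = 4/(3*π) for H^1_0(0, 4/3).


||u||_L² / ||u'||_L² = 2*sqrt(14)/21 < C_P = 4/(3*π).

u(x) = 1/2·x·(4/3 − x)^2, so u'(x) = (3*x - 4)*(9*x - 4)/18.
u(x) = 1/2·x·(4/3 − x)^2 vanishes at x = 0 and x = 4/3, so u ∈ H^1_0(0, 4/3). Differentiate via the product rule and integrate the resulting polynomials term by term.
  ∫_0^4/3 u² dx = ∫_0^4/3 (x^6/4 - 4*x^5/3 + 8*x^4/3 - 64*x^3/27 + 64*x^2/81) dx. Term by term:
    ∫_0^4/3 x^6/4 dx = 4096/15309;  ∫_0^4/3 -4*x^5/3 dx = -8192/6561;  ∫_0^4/3 8*x^4/3 dx = 8192/3645;
    ∫_0^4/3 -64*x^3/27 dx = -4096/2187;  ∫_0^4/3 64*x^2/81 dx = 4096/6561.
  Sum: 4096/15309 − 8192/6561 + 8192/3645 − 4096/2187 + 4096/6561 = 4096/229635.
  ∫_0^4/3 (u')² dx = ∫_0^4/3 (9*x^4/4 - 8*x^3 + 88*x^2/9 - 128*x/27 + 64/81) dx. Term by term:
    ∫_0^4/3 9*x^4/4 dx = 256/135;  ∫_0^4/3 -8*x^3 dx = -512/81;  ∫_0^4/3 88*x^2/9 dx = 5632/729;
    ∫_0^4/3 -128*x/27 dx = -1024/243;  ∫_0^4/3 64/81 dx = 256/243.
  Sum: 256/135 − 512/81 + 5632/729 − 1024/243 + 256/243 = 512/3645.
∫_0^4/3 u² dx = 4096/229635, so ||u||_L² = 64*sqrt(35)/2835.
∫_0^4/3 (u')² dx = 512/3645, so ||u'||_L² = 16*sqrt(10)/135.
Ratio ||u||_L² / ||u'||_L² = 2*sqrt(14)/21.
Sharp Poincaré constant on H^1_0(0, 4/3) is C_P = L/π = 4/(3*π), achieved by sin(3*π/4·x).
A polynomial bump cannot attain the sharp Poincaré constant (only the first sine eigenfunction does), so the ratio is strictly less than C_P, consistent with ||u||_L² ≤ C_P ||u'||_L².


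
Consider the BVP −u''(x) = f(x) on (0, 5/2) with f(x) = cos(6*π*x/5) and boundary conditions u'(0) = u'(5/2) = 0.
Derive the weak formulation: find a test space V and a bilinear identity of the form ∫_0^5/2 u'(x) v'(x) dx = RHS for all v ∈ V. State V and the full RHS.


V = H^1(0, 5/2) (no boundary constraint on v; u is determined up to an additive constant); weak form: ∫_0^5/2 u'v' dx = ∫_0^5/2 (cos(6*π*x/5)) v dx for all v ∈ V.

Multiply both sides by a test function v and integrate from 0 to 5/2:
  ∫_0^5/2 −u''(x) v(x) dx = ∫_0^5/2 f(x) v(x) dx.
Integrate the LHS by parts once:
  ∫_0^5/2 −u'' v dx = −[u'(x) v(x)]_0^5/2 + ∫_0^5/2 u'(x) v'(x) dx.
Thus ∫_0^5/2 u'(x) v'(x) dx = ∫_0^5/2 f(x) v(x) dx + [u'(x) v(x)]_0^5/2.
Choose V so that boundary terms are either known or forced to vanish.
u has homogeneous Neumann: u'(0) = u'(5/2) = 0. So [u' v]_0^5/2 = 0·v(5/2) − 0·v(0) = 0 for any v; take V = H^1(0, 5/2).
Weak formulation: find u (satisfying any essential BC) such that ∫_0^5/2 u'(x) v'(x) dx = ∫_0^5/2 f v dx for all v ∈ V (homogeneous Neumann, so boundary terms vanish).
Substituting f(x) = cos(6*π*x/5), the right-hand side is ∫_0^5/2 (cos(6*π*x/5)) v dx.
Compatibility check (pure Neumann): taking v ≡ 1 ∈ V gives 0 = ∫_0^5/2 f dx + (0) − (0), i.e. ∫_0^5/2 f dx must equal u'(0) − u'(5/2) = 0. Indeed ∫_0^5/2 (cos(6*π*x/5)) dx = 0, so the data are compatible. The solution is then unique only up to an additive constant (fix it e.g. by requiring ∫_0^5/2 u dx = 0).


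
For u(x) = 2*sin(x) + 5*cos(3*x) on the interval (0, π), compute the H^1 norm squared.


||u||_{H^1(0,π)}^2 = 129*π

u'(x) = -15*sin(3*x) + 2*cos(x).
Expand u² and (u')² and integrate term by term on (0, π), using: for integers n ≥ 1, ∫_0^π sin²(nx) dx = ∫_0^π cos²(nx) dx = π/2; for n ≠ n', ∫_0^π sin(nx)sin(n'x) dx = ∫_0^π cos(nx)cos(n'x) dx = 0; and by product-to-sum, ∫_0^π sin(nx)cos(n'x) dx = ½∫_0^π [sin((n+n')x) + sin((n−n')x)] dx, which is 0 when n+n' is even and 2n/(n²−n'²) when n+n' is odd (it need not vanish on (0, π)).
  u² squared terms: (2)²·∫sin(x)² dx = 4·π/2 = 2*π;  (5)²·∫cos(3x)² dx = 25·π/2 = 25*π/2.
  u² cross terms: 2·(2)·(5)·∫sin(x)·cos(3x) dx = 20·(0) = 0.
  So ∫_0^π u² dx = 2*π + 25*π/2 + 0 = 29*π/2.
  (u')² squared terms: (-15)²·∫sin(3x)² dx = 225·π/2 = 225*π/2;  (2)²·∫cos(x)² dx = 4·π/2 = 2*π.
  (u')² cross terms: 2·(-15)·(2)·∫sin(3x)·cos(x) dx = -60·(0) = 0.
  So ∫_0^π (u')² dx = 225*π/2 + 2*π + 0 = 229*π/2.
||u||_{H^1}^2 = (29*π/2) + (229*π/2) = 129*π.


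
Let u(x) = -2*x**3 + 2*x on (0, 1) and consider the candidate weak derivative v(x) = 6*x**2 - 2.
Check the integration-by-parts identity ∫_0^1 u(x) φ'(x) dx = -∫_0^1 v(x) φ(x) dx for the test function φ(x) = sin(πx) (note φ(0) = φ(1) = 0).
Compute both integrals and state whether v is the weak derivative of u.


LHS = -24/π^3 + 2/π, RHS = -2/π + 24/π^3. No, v is not the weak derivative of u.

u(x) = -2*x**3 + 2*x, classical derivative u'(x) = 2 - 6*x**2.
φ(x) = sin(πx), so φ'(x) = π*cos(π*x).
Note φ(0) = φ(1) = 0, so the boundary term u·φ vanishes.
LHS = ∫_0^1 u(x) φ'(x) dx = ∫_0^1 (-2*π*x^3*cos(π*x) + 2*π*x*cos(π*x)) dx. Term by term:
  ∫_0^1 -2*π*x^3*cos(π*x) dx = -24/π^3 + 6/π;  ∫_0^1 2*π*x*cos(π*x) dx = -4/π.
Sum: -24/π^3 + 6/π − 4/π = -24/π^3 + 2/π.
So LHS = -24/π^3 + 2/π.
∫_0^1 v(x) φ(x) dx = ∫_0^1 (6*x^2*sin(π*x) - 2*sin(π*x)) dx. Term by term:
  ∫_0^1 -2*sin(π*x) dx = -4/π;  ∫_0^1 6*x^2*sin(π*x) dx = -24/π^3 + 6/π.
Sum: -4/π + -24/π^3 + 6/π = -24/π^3 + 2/π.
So RHS = -∫_0^1 v(x) φ(x) dx = -2/π + 24/π^3.
LHS − RHS = -48/π^3 + 4/π ≠ 0, so the identity fails.
(For a valid weak derivative the identity must hold for EVERY test function, in particular this one. The failure shows v is NOT the weak derivative of u.)
Correct weak derivative would be u'(x) = 2 - 6*x**2.


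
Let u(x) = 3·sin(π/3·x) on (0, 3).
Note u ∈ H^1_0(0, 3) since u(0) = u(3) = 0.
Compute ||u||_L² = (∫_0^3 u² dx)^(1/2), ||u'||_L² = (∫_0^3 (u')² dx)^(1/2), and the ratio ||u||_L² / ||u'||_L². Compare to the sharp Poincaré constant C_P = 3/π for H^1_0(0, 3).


||u||_L² / ||u'||_L² = 3/π = C_P.

u(x) = 3·sin(π/3·x), so u'(x) = π*cos(π*x/3).
Writing u(x) = A·sin(kπx/L) with A = 3 and k = 1, use ∫_0^L sin²(kπx/L) dx = L/2 and ∫_0^L cos²(kπx/L) dx = L/2.
u² = 9·sin²(π/3·x) and (u')² = π^2·cos²(π/3·x), and each of sin², cos² integrates to L/2 = 3/2 over (0, 3).
∫_0^3 u² dx = 27/2, so ||u||_L² = 3*sqrt(6)/2.
∫_0^3 (u')² dx = 3*π^2/2, so ||u'||_L² = sqrt(6)*π/2.
Ratio ||u||_L² / ||u'||_L² = 3/π.
Sharp Poincaré constant on H^1_0(0, 3) is C_P = L/π = 3/π, achieved by sin(π/3·x).
This is the k = 1 eigenfunction (up to amplitude), so the ratio equals the sharp Poincaré constant exactly.


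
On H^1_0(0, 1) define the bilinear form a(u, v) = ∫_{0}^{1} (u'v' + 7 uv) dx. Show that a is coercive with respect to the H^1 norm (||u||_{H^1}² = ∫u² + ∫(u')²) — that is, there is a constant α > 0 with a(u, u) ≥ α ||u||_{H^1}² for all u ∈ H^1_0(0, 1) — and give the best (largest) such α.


α = 1

Coercivity of a(·,·) on H^1_0(0, 1) means a(u, u) ≥ α ||u||_{H^1}² for every u ∈ H^1_0.
The interval has length L = 1, and Poincaré/coercivity depend only on L. Here a(u, u) = ∫(u')² + (7)·∫u².
Here c = 7 ≥ 1, so a(u,u) = ∫(u')² + c∫u² ≥ ∫(u')² + ∫u² = ||u||_{H^1}², i.e. α = 1 works. No larger α is possible: a(u,u) ≥ α||u||_{H^1}² means (1−α)∫(u')² ≥ (α−c)∫u², and for the modes u_n = sin(nπ(x−x₀)/L) (x₀ the left endpoint) one has ∫u_n²/∫(u_n')² = (L/(nπ))² → 0, so a(u_n,u_n)/||u_n||_{H^1}² → 1. Hence the optimal constant is α = 1.
Therefore α = 1.


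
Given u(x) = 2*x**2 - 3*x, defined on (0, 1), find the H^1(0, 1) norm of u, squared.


||u||_{H^1}^2 = 47/15

The H^1 norm (squared) on an interval (0, L) is
  ||u||_{H^1}^2 = ∫_0^L u(x)^2 dx + ∫_0^L u'(x)^2 dx.
Compute u'(x) = 4*x - 3.
Then u(x)^2 = 4*x**4 - 12*x**3 + 9*x**2 and u'(x)^2 = 16*x**2 - 24*x + 9.
Integrate each monomial from 0 to 1 using ∫_0^1 c·x^n dx = c·1^(n+1)/(n+1):
  ∫_0^1 u(x)^2 dx = ∫_0^1 (4*x^4 - 12*x^3 + 9*x^2) dx. Term by term:
    ∫_0^1 4*x^4 dx = 4/5;  ∫_0^1 -12*x^3 dx = -3;  ∫_0^1 9*x^2 dx = 3.
  Sum: 4/5 − 3 + 3 = 4/5.
  ∫_0^1 u'(x)^2 dx = ∫_0^1 (16*x^2 - 24*x + 9) dx. Term by term:
    ∫_0^1 16*x^2 dx = 16/3;  ∫_0^1 -24*x dx = -12;  ∫_0^1 9 dx = 9.
  Sum: 16/3 − 12 + 9 = 7/3.
Adding: ||u||_{H^1}^2 = 4/5 + 7/3 = 47/15.


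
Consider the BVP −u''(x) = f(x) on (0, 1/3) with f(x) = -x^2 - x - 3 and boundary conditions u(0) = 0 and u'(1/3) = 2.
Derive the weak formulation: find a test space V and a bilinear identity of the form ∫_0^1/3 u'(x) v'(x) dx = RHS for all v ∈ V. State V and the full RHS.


V = {v ∈ H^1(0, 1/3) : v(0) = 0} (test functions vanish at x = 0 where u is specified); weak form: ∫_0^1/3 u'v' dx = ∫_0^1/3 (-x^2 - x - 3) v dx + 2·v(1/3) for all v ∈ V.

Multiply both sides by a test function v and integrate from 0 to 1/3:
  ∫_0^1/3 −u''(x) v(x) dx = ∫_0^1/3 f(x) v(x) dx.
Integrate the LHS by parts once:
  ∫_0^1/3 −u'' v dx = −[u'(x) v(x)]_0^1/3 + ∫_0^1/3 u'(x) v'(x) dx.
Thus ∫_0^1/3 u'(x) v'(x) dx = ∫_0^1/3 f(x) v(x) dx + [u'(x) v(x)]_0^1/3.
Choose V so that boundary terms are either known or forced to vanish.
Mixed BC: u(0) = 0 (Dirichlet) and u'(1/3) = 2 (Neumann). Define V = {v ∈ H^1(0, 1/3) : v(0) = 0}. Then [u' v]_0^1/3 = u'(1/3)·v(1/3) − u'(0)·0 = 2·v(1/3).
Weak formulation: find u (satisfying any essential BC) such that ∫_0^1/3 u'(x) v'(x) dx = ∫_0^1/3 f v dx + 2·v(1/3) for all v ∈ V (Dirichlet at 0 absorbed into V; Neumann datum at x = 1/3 contributes the boundary term).
Substituting f(x) = -x^2 - x - 3, the right-hand side is ∫_0^1/3 (-x^2 - x - 3) v dx + 2·v(1/3).


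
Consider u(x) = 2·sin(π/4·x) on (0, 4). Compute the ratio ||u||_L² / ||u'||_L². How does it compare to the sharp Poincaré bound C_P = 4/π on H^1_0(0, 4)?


||u||_L² / ||u'||_L² = 4/π = C_P.

u(x) = 2·sin(π/4·x), so u'(x) = π*cos(π*x/4)/2.
Writing u(x) = A·sin(kπx/L) with A = 2 and k = 1, use ∫_0^L sin²(kπx/L) dx = L/2 and ∫_0^L cos²(kπx/L) dx = L/2.
u² = 4·sin²(π/4·x) and (u')² = π^2/4·cos²(π/4·x), and each of sin², cos² integrates to L/2 = 2 over (0, 4).
∫_0^4 u² dx = 8, so ||u||_L² = 2*sqrt(2).
∫_0^4 (u')² dx = π^2/2, so ||u'||_L² = sqrt(2)*π/2.
Ratio ||u||_L² / ||u'||_L² = 4/π.
Sharp Poincaré constant on H^1_0(0, 4) is C_P = L/π = 4/π, achieved by sin(π/4·x).
This is the k = 1 eigenfunction (up to amplitude), so the ratio equals the sharp Poincaré constant exactly.


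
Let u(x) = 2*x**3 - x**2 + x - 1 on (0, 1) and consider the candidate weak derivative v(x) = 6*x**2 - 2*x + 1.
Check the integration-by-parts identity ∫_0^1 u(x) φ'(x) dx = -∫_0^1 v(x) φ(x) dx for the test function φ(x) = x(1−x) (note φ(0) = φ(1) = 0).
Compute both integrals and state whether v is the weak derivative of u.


LHS = -3/10, RHS = -3/10. Yes, v = u' weakly.

u(x) = 2*x**3 - x**2 + x - 1, classical derivative u'(x) = 6*x**2 - 2*x + 1.
φ(x) = x(1−x), so φ'(x) = 1 - 2*x.
Note φ(0) = φ(1) = 0, so the boundary term u·φ vanishes.
LHS = ∫_0^1 u(x) φ'(x) dx = ∫_0^1 (-4*x^4 + 4*x^3 - 3*x^2 + 3*x - 1) dx. Term by term:
  ∫_0^1 -4*x^4 dx = -4/5;  ∫_0^1 4*x^3 dx = 1;  ∫_0^1 -3*x^2 dx = -1;
  ∫_0^1 3*x dx = 3/2;  ∫_0^1 -1 dx = -1.
Sum: -4/5 + 1 − 1 + 3/2 − 1 = -3/10.
So LHS = -3/10.
∫_0^1 v(x) φ(x) dx = ∫_0^1 (-6*x^4 + 8*x^3 - 3*x^2 + x) dx. Term by term:
  ∫_0^1 -6*x^4 dx = -6/5;  ∫_0^1 8*x^3 dx = 2;  ∫_0^1 -3*x^2 dx = -1;
  ∫_0^1 x dx = 1/2.
Sum: -6/5 + 2 − 1 + 1/2 = 3/10.
So RHS = -∫_0^1 v(x) φ(x) dx = -3/10.
LHS = RHS, so the identity holds for this test φ.
Moreover u is smooth here and v(x) = u'(x) = 6*x**2 - 2*x + 1 pointwise, so the identity holds for every test function. Hence v is the weak derivative of u.


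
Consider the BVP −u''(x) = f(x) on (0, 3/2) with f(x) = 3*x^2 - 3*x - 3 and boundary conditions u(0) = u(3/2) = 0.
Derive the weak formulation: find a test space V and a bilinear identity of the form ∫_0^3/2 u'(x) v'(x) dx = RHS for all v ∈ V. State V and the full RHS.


V = H^1_0(0, 3/2) (so v(0) = v(3/2) = 0); weak form: ∫_0^3/2 u'v' dx = ∫_0^3/2 (3*x^2 - 3*x - 3) v dx for all v ∈ V.

Multiply both sides by a test function v and integrate from 0 to 3/2:
  ∫_0^3/2 −u''(x) v(x) dx = ∫_0^3/2 f(x) v(x) dx.
Integrate the LHS by parts once:
  ∫_0^3/2 −u'' v dx = −[u'(x) v(x)]_0^3/2 + ∫_0^3/2 u'(x) v'(x) dx.
Thus ∫_0^3/2 u'(x) v'(x) dx = ∫_0^3/2 f(x) v(x) dx + [u'(x) v(x)]_0^3/2.
Choose V so that boundary terms are either known or forced to vanish.
u is Dirichlet: u(0) = u(3/2) = 0. Let V = H^1_0(0, 3/2); then v(0) = v(3/2) = 0, and [u' v]_0^3/2 = 0.
Weak formulation: find u (satisfying any essential BC) such that ∫_0^3/2 u'(x) v'(x) dx = ∫_0^3/2 f v dx for all v ∈ V.
Substituting f(x) = 3*x^2 - 3*x - 3, the right-hand side is ∫_0^3/2 (3*x^2 - 3*x - 3) v dx.


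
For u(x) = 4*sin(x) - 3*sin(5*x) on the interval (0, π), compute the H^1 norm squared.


||u||_{H^1(0,π)}^2 = 133*π

u'(x) = 4*cos(x) - 15*cos(5*x).
Expand u² and (u')² and integrate term by term on (0, π), using: for integers n ≥ 1, ∫_0^π sin²(nx) dx = ∫_0^π cos²(nx) dx = π/2; for n ≠ n', ∫_0^π sin(nx)sin(n'x) dx = ∫_0^π cos(nx)cos(n'x) dx = 0; and by product-to-sum, ∫_0^π sin(nx)cos(n'x) dx = ½∫_0^π [sin((n+n')x) + sin((n−n')x)] dx, which is 0 when n+n' is even and 2n/(n²−n'²) when n+n' is odd (it need not vanish on (0, π)).
  u² squared terms: (-3)²·∫sin(5x)² dx = 9·π/2 = 9*π/2;  (4)²·∫sin(x)² dx = 16·π/2 = 8*π.
  u² cross terms: 2·(-3)·(4)·∫sin(5x)·sin(x) dx = -24·(0) = 0.
  So ∫_0^π u² dx = 9*π/2 + 8*π + 0 = 25*π/2.
  (u')² squared terms: (-15)²·∫cos(5x)² dx = 225·π/2 = 225*π/2;  (4)²·∫cos(x)² dx = 16·π/2 = 8*π.
  (u')² cross terms: 2·(-15)·(4)·∫cos(5x)·cos(x) dx = -120·(0) = 0.
  So ∫_0^π (u')² dx = 225*π/2 + 8*π + 0 = 241*π/2.
||u||_{H^1}^2 = (25*π/2) + (241*π/2) = 133*π.


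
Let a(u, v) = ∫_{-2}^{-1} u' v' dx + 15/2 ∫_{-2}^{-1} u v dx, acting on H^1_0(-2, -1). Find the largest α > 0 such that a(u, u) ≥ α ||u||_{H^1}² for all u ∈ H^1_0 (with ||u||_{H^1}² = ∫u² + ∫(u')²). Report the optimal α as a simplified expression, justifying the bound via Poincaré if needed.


α = 1

Coercivity of a(·,·) on H^1_0(-2, -1) means a(u, u) ≥ α ||u||_{H^1}² for every u ∈ H^1_0.
The interval has length L = 1, and Poincaré/coercivity depend only on L. Here a(u, u) = ∫(u')² + (15/2)·∫u².
Here c = 15/2 ≥ 1, so a(u,u) = ∫(u')² + c∫u² ≥ ∫(u')² + ∫u² = ||u||_{H^1}², i.e. α = 1 works. No larger α is possible: a(u,u) ≥ α||u||_{H^1}² means (1−α)∫(u')² ≥ (α−c)∫u², and for the modes u_n = sin(nπ(x−x₀)/L) (x₀ the left endpoint) one has ∫u_n²/∫(u_n')² = (L/(nπ))² → 0, so a(u_n,u_n)/||u_n||_{H^1}² → 1. Hence the optimal constant is α = 1.
Therefore α = 1.


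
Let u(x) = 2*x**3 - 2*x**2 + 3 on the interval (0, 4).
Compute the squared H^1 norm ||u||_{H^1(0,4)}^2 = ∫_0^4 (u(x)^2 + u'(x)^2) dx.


||u||_{H^1}^2 = 69372/7

The H^1 norm (squared) on an interval (0, L) is
  ||u||_{H^1}^2 = ∫_0^L u(x)^2 dx + ∫_0^L u'(x)^2 dx.
Compute u'(x) = 6*x**2 - 4*x.
Then u(x)^2 = 4*x**6 - 8*x**5 + 4*x**4 + 12*x**3 - 12*x**2 + 9 and u'(x)^2 = 36*x**4 - 48*x**3 + 16*x**2.
Integrate each monomial from 0 to 4 using ∫_0^4 c·x^n dx = c·4^(n+1)/(n+1):
  ∫_0^4 u(x)^2 dx = ∫_0^4 (4*x^6 - 8*x^5 + 4*x^4 + 12*x^3 - 12*x^2 + 9) dx. Term by term:
    ∫_0^4 4*x^6 dx = 65536/7;  ∫_0^4 -8*x^5 dx = -16384/3;  ∫_0^4 4*x^4 dx = 4096/5;
    ∫_0^4 12*x^3 dx = 768;  ∫_0^4 -12*x^2 dx = -256;  ∫_0^4 9 dx = 36.
  Sum: 65536/7 − 16384/3 + 4096/5 + 768 − 256 + 36 = 553156/105.
  ∫_0^4 u'(x)^2 dx = ∫_0^4 (36*x^4 - 48*x^3 + 16*x^2) dx. Term by term:
    ∫_0^4 36*x^4 dx = 36864/5;  ∫_0^4 -48*x^3 dx = -3072;  ∫_0^4 16*x^2 dx = 1024/3.
  Sum: 36864/5 − 3072 + 1024/3 = 69632/15.
Adding: ||u||_{H^1}^2 = 553156/105 + 69632/15 = 69372/7.


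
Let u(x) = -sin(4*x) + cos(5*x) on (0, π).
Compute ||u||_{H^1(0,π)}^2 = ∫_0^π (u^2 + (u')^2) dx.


||u||_{H^1(0,π)}^2 = 416/9 + 43*π/2

u'(x) = -5*sin(5*x) - 4*cos(4*x).
Expand u² and (u')² and integrate term by term on (0, π), using: for integers n ≥ 1, ∫_0^π sin²(nx) dx = ∫_0^π cos²(nx) dx = π/2; for n ≠ n', ∫_0^π sin(nx)sin(n'x) dx = ∫_0^π cos(nx)cos(n'x) dx = 0; and by product-to-sum, ∫_0^π sin(nx)cos(n'x) dx = ½∫_0^π [sin((n+n')x) + sin((n−n')x)] dx, which is 0 when n+n' is even and 2n/(n²−n'²) when n+n' is odd (it need not vanish on (0, π)).
  u² squared terms: (-1)²·∫sin(4x)² dx = 1·π/2 = π/2;  (1)²·∫cos(5x)² dx = 1·π/2 = π/2.
  u² cross terms: 2·(-1)·(1)·∫sin(4x)·cos(5x) dx = -2·(-8/9) = 16/9.
  So ∫_0^π u² dx = π/2 + π/2 + 16/9 = 16/9 + π.
  (u')² squared terms: (-5)²·∫sin(5x)² dx = 25·π/2 = 25*π/2;  (-4)²·∫cos(4x)² dx = 16·π/2 = 8*π.
  (u')² cross terms: 2·(-5)·(-4)·∫sin(5x)·cos(4x) dx = 40·(10/9) = 400/9.
  So ∫_0^π (u')² dx = 25*π/2 + 8*π + 400/9 = 400/9 + 41*π/2.
||u||_{H^1}^2 = (16/9 + π) + (400/9 + 41*π/2) = 416/9 + 43*π/2.


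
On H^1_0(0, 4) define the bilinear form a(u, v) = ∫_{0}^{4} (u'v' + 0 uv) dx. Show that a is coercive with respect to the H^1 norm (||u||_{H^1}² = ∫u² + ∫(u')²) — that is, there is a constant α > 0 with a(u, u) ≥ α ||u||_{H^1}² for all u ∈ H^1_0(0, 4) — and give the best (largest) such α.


α = π^2/(π^2 + 16)

Coercivity of a(·,·) on H^1_0(0, 4) means a(u, u) ≥ α ||u||_{H^1}² for every u ∈ H^1_0.
The interval has length L = 4, and Poincaré/coercivity depend only on L. Here a(u, u) = ∫(u')² + (0)·∫u².
Here c = 0, so a(u,u) = ∫(u')² alone. The condition a(u,u) ≥ α||u||_{H^1}² reads (1−α)∫(u')² ≥ (α−c)∫u². Any admissible α is ≤ 1 (rapidly oscillating u have ∫u²/∫(u')² → 0), and α = 1 would force 0 ≥ (1−c)∫u², impossible since c < 1; so 1−α > 0. By the sharp Poincaré inequality on H^1_0 of an interval of length L, ∫(u')² ≥ (π/L)²∫u² with equality for the first sine mode sin(π(x−x₀)/L) (x₀ the left endpoint), so the inequality holds for all u iff (1−α)(π/L)² ≥ α − c, i.e. α ≤ ((π/L)² + c)/((π/L)² + 1) = (1 + c(L/π)²)/(1 + (L/π)²). (Direct route, valid since c ≤ 0: Poincaré gives c∫u² ≥ c(L/π)²∫(u')², so a(u,u) ≥ (1 + c(L/π)²)∫(u')², while ||u||_{H^1}² ≤ (1 + (L/π)²)∫(u')²; dividing yields the same α.) With (π/L)² = π^2/16 and c = 0, the largest admissible constant is α = ((π/L)² + c)/((π/L)² + 1).
Simplifying, α = π^2/(π^2 + 16).


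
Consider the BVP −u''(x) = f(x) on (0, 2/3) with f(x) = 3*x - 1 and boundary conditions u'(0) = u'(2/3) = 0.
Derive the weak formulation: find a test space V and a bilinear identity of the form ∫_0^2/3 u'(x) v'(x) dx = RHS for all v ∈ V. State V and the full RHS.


V = H^1(0, 2/3) (no boundary constraint on v; u is determined up to an additive constant); weak form: ∫_0^2/3 u'v' dx = ∫_0^2/3 (3*x - 1) v dx for all v ∈ V.

Multiply both sides by a test function v and integrate from 0 to 2/3:
  ∫_0^2/3 −u''(x) v(x) dx = ∫_0^2/3 f(x) v(x) dx.
Integrate the LHS by parts once:
  ∫_0^2/3 −u'' v dx = −[u'(x) v(x)]_0^2/3 + ∫_0^2/3 u'(x) v'(x) dx.
Thus ∫_0^2/3 u'(x) v'(x) dx = ∫_0^2/3 f(x) v(x) dx + [u'(x) v(x)]_0^2/3.
Choose V so that boundary terms are either known or forced to vanish.
u has homogeneous Neumann: u'(0) = u'(2/3) = 0. So [u' v]_0^2/3 = 0·v(2/3) − 0·v(0) = 0 for any v; take V = H^1(0, 2/3).
Weak formulation: find u (satisfying any essential BC) such that ∫_0^2/3 u'(x) v'(x) dx = ∫_0^2/3 f v dx for all v ∈ V (homogeneous Neumann, so boundary terms vanish).
Substituting f(x) = 3*x - 1, the right-hand side is ∫_0^2/3 (3*x - 1) v dx.
Compatibility check (pure Neumann): taking v ≡ 1 ∈ V gives 0 = ∫_0^2/3 f dx + (0) − (0), i.e. ∫_0^2/3 f dx must equal u'(0) − u'(2/3) = 0. Indeed ∫_0^2/3 (3*x - 1) dx = 0, so the data are compatible. The solution is then unique only up to an additive constant (fix it e.g. by requiring ∫_0^2/3 u dx = 0).
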